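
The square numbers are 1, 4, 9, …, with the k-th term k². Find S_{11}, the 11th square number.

121

11² = 121.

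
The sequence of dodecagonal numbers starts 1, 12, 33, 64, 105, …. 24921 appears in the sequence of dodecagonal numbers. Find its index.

Set n(5n−4) = 24921, giving 5n² − 4n − 24921 = 0.
The discriminant is 16 + 20·24921 = 498436, and √498436 = 706.
So n = (4 + 706) / 10 = 710/10 = 71.

71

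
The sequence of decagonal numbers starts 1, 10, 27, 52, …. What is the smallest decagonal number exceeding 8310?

Solve n(4n−3) > 8310 for integer n.
The largest n with value ≤ 8310 is 45 (since 7965 ≤ 8310 < 8326), so the first above is n = 46, value 8326.

8326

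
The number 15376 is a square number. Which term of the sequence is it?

124

We need n² = 15376, so n = √15376 = 124.
Check: 124² = 15376. ✓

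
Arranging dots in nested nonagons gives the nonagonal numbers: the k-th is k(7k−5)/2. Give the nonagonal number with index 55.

10450

The 55th nonagonal number is n(7n−5)/2 with n = 55.
55·(7·55 − 5)/2 = 55·380/2 = 55·190 = 10450.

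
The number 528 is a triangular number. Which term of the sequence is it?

32

Set n(n+1)/2 = 528, giving n² + n − 1056 = 0.
The discriminant is 1 + 8·528 = 4225, and √4225 = 65.
So n = (-1 + 65) / 2 = 64/2 = 32.
Check: 32·33/2 = 528. ✓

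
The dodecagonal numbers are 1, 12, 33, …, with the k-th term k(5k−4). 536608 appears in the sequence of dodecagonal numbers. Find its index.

328

Set n(5n−4) = 536608, giving 5n² − 4n − 536608 = 0.
So n = (4 + 3276) / 10 = 3280/10 = 328.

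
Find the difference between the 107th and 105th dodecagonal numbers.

2112

107·(5·107 − 4) = 56817 and 105·(5·105 − 4) = 54705.
Difference: 56817 − 54705 = 2112.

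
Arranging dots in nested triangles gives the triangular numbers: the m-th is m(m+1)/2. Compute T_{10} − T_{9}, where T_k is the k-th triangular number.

Consecutive triangular numbers differ by n: T_{10} − T_{9} = 10.

10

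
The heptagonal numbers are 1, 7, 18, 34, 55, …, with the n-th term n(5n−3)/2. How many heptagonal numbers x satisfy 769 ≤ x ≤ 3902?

The n-th heptagonal number is n(5n−3)/2.
Smallest index with value ≥ 769: n = 18 (giving 783).
Largest index with value ≤ 3902: n = 39 (giving 3744).
Indices 18 through 39: 22 terms.

22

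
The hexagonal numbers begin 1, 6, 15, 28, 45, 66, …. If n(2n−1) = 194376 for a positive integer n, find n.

Set n(2n−1) = 194376, giving 2n² − n − 194376 = 0.
The discriminant is 1 + 8·194376 = 1555009, and √1555009 = 1247.
So n = (1 + 1247) / 4 = 1248/4 = 312.
Check: 312·(2·312 − 1) = 194376. ✓

312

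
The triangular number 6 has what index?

3

Set n(n+1)/2 = 6, giving n² + n − 12 = 0.
The discriminant is 1 + 8·6 = 49, and √49 = 7.
So n = (-1 + 7) / 2 = 6/2 = 3.
Check: 3·4/2 = 6. ✓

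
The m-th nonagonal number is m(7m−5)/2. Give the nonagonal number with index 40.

The 40th nonagonal number is n(7n−5)/2 with n = 40.
40·(7·40 − 5)/2 = 40·275/2 = 5500.

5500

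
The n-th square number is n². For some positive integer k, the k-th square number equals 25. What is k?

We need n² = 25, so n = √25 = 5.
Check: 5² = 25. ✓

5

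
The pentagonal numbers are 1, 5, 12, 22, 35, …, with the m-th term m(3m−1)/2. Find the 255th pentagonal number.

The 255th pentagonal number is n(3n−1)/2 with n = 255.
255·(3·255 − 1)/2 = 255·764/2 = 255·382 = 97410.

97410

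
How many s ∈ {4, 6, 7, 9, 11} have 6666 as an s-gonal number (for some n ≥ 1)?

1

s = 4: P(4, 81) = 6561 and P(4, 82) = 6724; 6666 is not s-gonal.
s = 6: P(6, 57) = 6441 and P(6, 58) = 6670; 6666 is not s-gonal.
s = 7: P(7, 51) = 6426 and P(7, 52) = 6682; 6666 is not s-gonal.
s = 9: P(9, 44) = 6666. ✓
s = 11: P(11, 38) = 6365 and P(11, 39) = 6708; 6666 is not s-gonal.
Hits: s ∈ {9} → 1.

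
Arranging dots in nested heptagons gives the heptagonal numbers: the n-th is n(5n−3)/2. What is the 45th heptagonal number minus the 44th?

221

Consecutive heptagonal numbers differ by 5n − 4: here 5·45 − 4 = 221.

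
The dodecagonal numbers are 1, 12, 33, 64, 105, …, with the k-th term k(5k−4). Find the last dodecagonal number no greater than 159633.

Solve n(5n−4) ≤ 159633 for integer n.
n = 179 gives 159489 ≤ 159633, while n = 180 gives 161280 > 159633; so the answer is 159489.

159489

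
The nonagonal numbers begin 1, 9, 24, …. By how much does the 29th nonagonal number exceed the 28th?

Consecutive nonagonal numbers differ by 7n − 6: here 7·29 − 6 = 197.

197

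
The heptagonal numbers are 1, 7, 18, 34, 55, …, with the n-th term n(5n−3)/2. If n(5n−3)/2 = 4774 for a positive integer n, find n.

44

Set n(5n−3)/2 = 4774, giving 5n² − 3n − 9548 = 0.
The discriminant is 9 + 40·4774 = 190969, and √190969 = 437.
So n = (3 + 437) / 10 = 440/10 = 44.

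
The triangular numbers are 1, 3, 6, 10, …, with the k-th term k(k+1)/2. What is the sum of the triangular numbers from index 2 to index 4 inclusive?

Σ i(i+1)/2 = (Σi² + Σi) / 2 over i = 2..4.
Σi = 10 − 1 = 9 and Σi² = 30 − 1 = 29.
(1·29 + 1·9) / 2 = 38/2 = 19.

19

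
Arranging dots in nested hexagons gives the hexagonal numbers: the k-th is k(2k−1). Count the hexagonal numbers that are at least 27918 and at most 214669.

The n-th hexagonal number is n(2n−1).
Smallest index with value ≥ 27918: n = 119 (giving 28203).
Largest index with value ≤ 214669: n = 327 (giving 213531).
Indices 119 through 327: 209 terms.

209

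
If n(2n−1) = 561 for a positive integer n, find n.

17

Set n(2n−1) = 561, giving 2n² − n − 561 = 0.
The discriminant is 1 + 8·561 = 4489, and √4489 = 67.
So n = (1 + 67) / 4 = 68/4 = 17.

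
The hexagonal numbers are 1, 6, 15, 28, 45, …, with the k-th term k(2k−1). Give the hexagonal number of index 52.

52·(2·52 − 1) = 52·103 = 5356.

5356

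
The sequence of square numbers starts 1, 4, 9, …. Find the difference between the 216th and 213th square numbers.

216² = 46656 and 213² = 45369.
Difference: 46656 − 45369 = 1287.

1287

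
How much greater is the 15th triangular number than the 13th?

15·16/2 = 120 and 13·14/2 = 91.
Difference: 120 − 91 = 29.

29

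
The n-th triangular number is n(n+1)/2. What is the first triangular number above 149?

Solve n(n+1)/2 > 149 for integer n.
The largest n with value ≤ 149 is 16 (since 136 ≤ 149 < 153), so the first above is n = 17, value 153.

153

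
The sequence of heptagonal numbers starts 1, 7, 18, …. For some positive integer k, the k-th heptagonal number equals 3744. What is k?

39

Set n(5n−3)/2 = 3744, giving 5n² − 3n − 7488 = 0.
The discriminant is 9 + 40·3744 = 149769, and √149769 = 387.
So n = (3 + 387) / 10 = 390/10 = 39.
Check: 39·(5·39 − 3)/2 = 3744. ✓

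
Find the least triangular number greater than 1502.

1540

Solve n(n+1)/2 > 1502 for integer n.
The largest n with value ≤ 1502 is 54 (since 1485 ≤ 1502 < 1540), so the first above is n = 55, value 1540.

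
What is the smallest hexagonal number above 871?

946

Solve n(2n−1) > 871 for integer n.
The largest n with value ≤ 871 is 21 (since 861 ≤ 871 < 946), so the first above is n = 22, value 946.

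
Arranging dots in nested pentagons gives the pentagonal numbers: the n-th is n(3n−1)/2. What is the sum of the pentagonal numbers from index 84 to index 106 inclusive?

311788

Σ i(3i−1)/2 = (3Σi² − Σi) / 2 over i = 84..106.
Σi = 5671 − 3486 = 2185 and Σi² = 402641 − 194054 = 208587.
(3·208587 − 1·2185) / 2 = 623576/2 = 311788.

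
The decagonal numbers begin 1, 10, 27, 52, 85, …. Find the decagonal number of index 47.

The 47th decagonal number is n(4n−3) with n = 47.
47·(4·47 − 3) = 47·185 = 8695.

8695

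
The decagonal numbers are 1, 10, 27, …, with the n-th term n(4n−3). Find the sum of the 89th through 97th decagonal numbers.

309093

Σ i(4i−3) = 4Σi² − 3Σi over i = 89..97.
Σi = 4753 − 3916 = 837 and Σi² = 308945 − 231044 = 77901.
4·77901 − 3·837 = 309093.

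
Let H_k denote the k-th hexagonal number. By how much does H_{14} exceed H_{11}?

14·(2·14 − 1) = 378 and 11·(2·11 − 1) = 231.
Difference: 378 − 231 = 147.

147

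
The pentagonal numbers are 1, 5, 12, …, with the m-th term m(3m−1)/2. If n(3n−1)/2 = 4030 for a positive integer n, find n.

52

Set n(3n−1)/2 = 4030, giving 3n² − n − 8060 = 0.
The discriminant is 1 + 24·4030 = 96721, and √96721 = 311.
So n = (1 + 311) / 6 = 312/6 = 52.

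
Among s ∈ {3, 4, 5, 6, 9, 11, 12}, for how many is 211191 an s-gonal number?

s = 3: P(3, 649) = 210925 and P(3, 650) = 211575; 211191 is not s-gonal.
s = 4: P(4, 459) = 210681 and P(4, 460) = 211600; 211191 is not s-gonal.
s = 5: P(5, 375) = 210750 and P(5, 376) = 211876; 211191 is not s-gonal.
s = 6: P(6, 325) = 210925 and P(6, 326) = 212226; 211191 is not s-gonal.
s = 9: P(9, 246) = 211191. ✓
s = 11: P(11, 217) = 211141 and P(11, 218) = 213095; 211191 is not s-gonal.
s = 12: P(12, 205) = 209305 and P(12, 206) = 211356; 211191 is not s-gonal.
Hits: s ∈ {9} → 1.

1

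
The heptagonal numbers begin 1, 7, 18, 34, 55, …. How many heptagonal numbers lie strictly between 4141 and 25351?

59

The n-th heptagonal number is n(5n−3)/2.
Smallest index with value > 4141: n = 42 (giving 4347).
Largest index with value < 25351: n = 100 (giving 24850).
Indices 42 through 100: 59 terms.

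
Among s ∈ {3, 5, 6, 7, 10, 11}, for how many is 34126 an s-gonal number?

1

s = 3: P(3, 260) = 33930 and P(3, 261) = 34191; 34126 is not s-gonal.
s = 5: P(5, 151) = 34126. ✓
s = 6: P(6, 130) = 33670 and P(6, 131) = 34191; 34126 is not s-gonal.
s = 7: P(7, 117) = 34047 and P(7, 118) = 34633; 34126 is not s-gonal.
s = 10: P(10, 92) = 33580 and P(10, 93) = 34317; 34126 is not s-gonal.
s = 11: P(11, 87) = 33756 and P(11, 88) = 34540; 34126 is not s-gonal.
Hits: s ∈ {5} → 1.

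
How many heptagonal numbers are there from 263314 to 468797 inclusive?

109

The n-th heptagonal number is n(5n−3)/2.
Smallest index with value ≥ 263314: n = 325 (giving 263575).
Largest index with value ≤ 468797: n = 433 (giving 468073).
Indices 325 through 433: 109 terms.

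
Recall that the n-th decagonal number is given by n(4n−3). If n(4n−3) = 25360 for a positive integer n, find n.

80

Set n(4n−3) = 25360, giving 4n² − 3n − 25360 = 0.
The discriminant is 9 + 16·25360 = 405769, and √405769 = 637.
So n = (3 + 637) / 8 = 640/8 = 80.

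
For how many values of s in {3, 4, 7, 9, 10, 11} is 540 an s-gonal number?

s = 3: P(3, 32) = 528 and P(3, 33) = 561; 540 is not s-gonal.
s = 4: P(4, 23) = 529 and P(4, 24) = 576; 540 is not s-gonal.
s = 7: P(7, 15) = 540. ✓
s = 9: P(9, 12) = 474 and P(9, 13) = 559; 540 is not s-gonal.
s = 10: P(10, 12) = 540. ✓
s = 11: P(11, 11) = 506 and P(11, 12) = 606; 540 is not s-gonal.
Hits: s ∈ {7, 10} → 2.

2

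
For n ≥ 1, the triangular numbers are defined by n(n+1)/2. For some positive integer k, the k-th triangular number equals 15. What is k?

5

Set n(n+1)/2 = 15, giving n² + n − 30 = 0.
The discriminant is 1 + 8·15 = 121, and √121 = 11.
So n = (-1 + 11) / 2 = 10/2 = 5.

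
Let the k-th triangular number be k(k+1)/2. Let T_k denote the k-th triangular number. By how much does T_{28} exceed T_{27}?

28

Consecutive triangular numbers differ by n: T_{28} − T_{27} = 28.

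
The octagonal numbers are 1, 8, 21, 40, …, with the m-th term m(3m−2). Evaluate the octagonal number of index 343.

The 343rd octagonal number is n(3n−2) with n = 343.
343·(3·343 − 2) = 343·1027 = 352261.

352261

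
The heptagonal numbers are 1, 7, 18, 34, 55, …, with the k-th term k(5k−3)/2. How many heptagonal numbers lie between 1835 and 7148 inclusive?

26

The n-th heptagonal number is n(5n−3)/2.
Smallest index with value ≥ 1835: n = 28 (giving 1918).
Largest index with value ≤ 7148: n = 53 (giving 6943).
Indices 28 through 53: 26 terms.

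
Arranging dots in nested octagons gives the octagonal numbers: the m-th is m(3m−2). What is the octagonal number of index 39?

4485

The 39th octagonal number is n(3n−2) with n = 39.
39·(3·39 − 2) = 39·115 = 4485.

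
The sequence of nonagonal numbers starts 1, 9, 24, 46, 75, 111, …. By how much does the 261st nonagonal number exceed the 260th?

1821

Consecutive nonagonal numbers differ by 7n − 6: here 7·261 − 6 = 1821.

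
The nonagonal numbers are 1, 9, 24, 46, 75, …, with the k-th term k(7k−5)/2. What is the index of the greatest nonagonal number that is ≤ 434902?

Solve n(7n−5)/2 ≤ 434902 for integer n.
n = 352 gives 432784 ≤ 434902, while n = 353 gives 435249 > 434902; so the answer is index 352.

352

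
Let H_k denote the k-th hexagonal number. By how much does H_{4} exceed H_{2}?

4·(2·4 − 1) = 28 and 2·(2·2 − 1) = 6.
Difference: 28 − 6 = 22.

22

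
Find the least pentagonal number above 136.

145

Solve n(3n−1)/2 > 136 for integer n.
The largest n with value ≤ 136 is 9 (since 117 ≤ 136 < 145), so the first above is n = 10, value 145.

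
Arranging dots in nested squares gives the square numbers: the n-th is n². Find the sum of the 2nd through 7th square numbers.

Σ_{i=2}^{7} i² = 140 − 1 = 139.

139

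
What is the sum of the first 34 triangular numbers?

7140

Σ i(i+1)/2 = (Σi² + Σi) / 2 over i = 1..34.
Σi = 595 and Σi² = 13685.
(1·13685 + 1·595) / 2 = 14280/2 = 7140.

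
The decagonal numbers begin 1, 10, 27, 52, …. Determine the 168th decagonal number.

112392

The 168th decagonal number is n(4n−3) with n = 168.
168·(4·168 − 3) = 168·669 = 112392.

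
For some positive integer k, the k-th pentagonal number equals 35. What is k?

Set n(3n−1)/2 = 35, giving 3n² − n − 70 = 0.
The discriminant is 1 + 24·35 = 841, and √841 = 29.
So n = (1 + 29) / 6 = 30/6 = 5.
Check: 5·(3·5 − 1)/2 = 35. ✓

5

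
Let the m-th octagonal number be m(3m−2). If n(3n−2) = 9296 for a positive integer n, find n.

56

Set n(3n−2) = 9296, giving 3n² − 2n − 9296 = 0.
The discriminant is 4 + 12·9296 = 111556, and √111556 = 334.
So n = (2 + 334) / 6 = 336/6 = 56.
Check: 56·(3·56 − 2) = 9296. ✓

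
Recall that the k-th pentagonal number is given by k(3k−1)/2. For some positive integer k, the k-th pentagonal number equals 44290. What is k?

Set n(3n−1)/2 = 44290, giving 3n² − n − 88580 = 0.
So n = (1 + 1031) / 6 = 1032/6 = 172.

172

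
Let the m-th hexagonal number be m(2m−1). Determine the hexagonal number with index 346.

239086

The 346th hexagonal number is n(2n−1) with n = 346.
346·(2·346 − 1) = 346·691 = 239086.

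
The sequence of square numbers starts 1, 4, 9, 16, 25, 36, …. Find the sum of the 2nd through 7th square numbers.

139

Σ_{i=2}^{7} i² = 140 − 1 = 139.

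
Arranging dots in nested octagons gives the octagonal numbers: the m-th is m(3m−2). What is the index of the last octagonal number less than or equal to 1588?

Solve n(3n−2) ≤ 1588 for integer n.
n = 23 gives 1541 ≤ 1588, while n = 24 gives 1680 > 1588; so the answer is index 23.

23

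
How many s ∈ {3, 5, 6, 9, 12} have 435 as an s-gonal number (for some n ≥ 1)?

s = 3: P(3, 29) = 435. ✓
s = 5: P(5, 17) = 425 and P(5, 18) = 477; 435 is not s-gonal.
s = 6: P(6, 15) = 435. ✓
s = 9: P(9, 11) = 396 and P(9, 12) = 474; 435 is not s-gonal.
s = 12: P(12, 9) = 369 and P(12, 10) = 460; 435 is not s-gonal.
Hits: s ∈ {3, 6} → 2.

2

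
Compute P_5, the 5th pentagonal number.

5·(3·5 − 1)/2 = 5·14/2 = 5·7 = 35.

35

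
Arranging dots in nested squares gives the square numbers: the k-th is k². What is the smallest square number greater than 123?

Solve n² > 123 for integer n.
The largest n with value ≤ 123 is 11 (since 121 ≤ 123 < 144), so the first above is n = 12, value 144.

144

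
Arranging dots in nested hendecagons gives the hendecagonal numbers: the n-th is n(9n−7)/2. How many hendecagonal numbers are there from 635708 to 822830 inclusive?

52

The n-th hendecagonal number is n(9n−7)/2.
Smallest index with value ≥ 635708: n = 377 (giving 638261).
Largest index with value ≤ 822830: n = 428 (giving 822830).
Indices 377 through 428: 52 terms.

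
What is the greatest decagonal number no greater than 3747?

3510

Solve n(4n−3) ≤ 3747 for integer n.
n = 30 gives 3510 ≤ 3747, while n = 31 gives 3751 > 3747; so the answer is 3510.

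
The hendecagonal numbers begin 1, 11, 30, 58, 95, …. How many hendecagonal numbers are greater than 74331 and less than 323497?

140

The n-th hendecagonal number is n(9n−7)/2.
Smallest index with value > 74331: n = 129 (giving 74433).
Largest index with value < 323497: n = 268 (giving 322270).
Indices 129 through 268: 140 terms.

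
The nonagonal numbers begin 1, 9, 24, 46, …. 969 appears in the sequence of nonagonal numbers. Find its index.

Set n(7n−5)/2 = 969, giving 7n² − 5n − 1938 = 0.
The discriminant is 25 + 56·969 = 54289, and √54289 = 233.
So n = (5 + 233) / 14 = 238/14 = 17.
Check: 17·(7·17 − 5)/2 = 969. ✓

17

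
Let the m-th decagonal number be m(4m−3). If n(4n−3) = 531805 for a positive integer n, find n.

365

Set n(4n−3) = 531805, giving 4n² − 3n − 531805 = 0.
So n = (3 + 2917) / 8 = 2920/8 = 365.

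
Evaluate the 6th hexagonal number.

6·(2·6 − 1) = 6·11 = 66.

66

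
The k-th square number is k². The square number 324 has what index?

18

We need n² = 324, so n = √324 = 18.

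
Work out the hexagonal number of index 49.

4753

The 49th hexagonal number is n(2n−1) with n = 49.
49·(2·49 − 1) = 49·97 = 4753.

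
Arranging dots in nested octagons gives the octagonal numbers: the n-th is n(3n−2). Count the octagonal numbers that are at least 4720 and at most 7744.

12

The n-th octagonal number is n(3n−2).
Smallest index with value ≥ 4720: n = 40 (giving 4720).
Largest index with value ≤ 7744: n = 51 (giving 7701).
Indices 40 through 51: 12 terms.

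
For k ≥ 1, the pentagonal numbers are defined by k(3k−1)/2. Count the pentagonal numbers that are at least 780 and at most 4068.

The n-th pentagonal number is n(3n−1)/2.
Smallest index with value ≥ 780: n = 23 (giving 782).
Largest index with value ≤ 4068: n = 52 (giving 4030).
Indices 23 through 52: 30 terms.

30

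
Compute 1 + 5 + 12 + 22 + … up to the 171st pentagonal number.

Σ i(3i−1)/2 = (3Σi² − Σi) / 2 over i = 1..171.
Σi = 14706 and Σi² = 1681386.
(3·1681386 − 1·14706) / 2 = 5029452/2 = 2514726.

2514726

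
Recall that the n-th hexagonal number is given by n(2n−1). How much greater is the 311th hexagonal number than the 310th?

Consecutive hexagonal numbers differ by 4n − 3: here 4·311 − 3 = 1241.

1241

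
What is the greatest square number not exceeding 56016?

55696

Solve n² ≤ 56016 for integer n.
n = 236 gives 55696 ≤ 56016, while n = 237 gives 56169 > 56016; so the answer is 55696.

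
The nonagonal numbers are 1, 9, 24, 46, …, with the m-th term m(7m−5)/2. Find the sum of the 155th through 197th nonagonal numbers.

4666145

Σ i(7i−5)/2 = (7Σi² − 5Σi) / 2 over i = 155..197.
Σi = 19503 − 11935 = 7568 and Σi² = 2567895 − 1229305 = 1338590.
(7·1338590 − 5·7568) / 2 = 9332290/2 = 4666145.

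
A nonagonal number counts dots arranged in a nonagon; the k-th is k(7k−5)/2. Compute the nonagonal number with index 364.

462826

The 364th nonagonal number is n(7n−5)/2 with n = 364.
364·(7·364 − 5)/2 = 364·2543/2 = 462826.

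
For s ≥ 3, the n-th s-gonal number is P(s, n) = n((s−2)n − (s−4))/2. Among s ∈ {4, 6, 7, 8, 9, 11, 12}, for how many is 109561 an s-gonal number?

s = 4: P(4, 331) = 109561. ✓
s = 6: P(6, 234) = 109278 and P(6, 235) = 110215; 109561 is not s-gonal.
s = 7: P(7, 209) = 108889 and P(7, 210) = 109935; 109561 is not s-gonal.
s = 8: P(8, 191) = 109061 and P(8, 192) = 110208; 109561 is not s-gonal.
s = 9: P(9, 177) = 109209 and P(9, 178) = 110449; 109561 is not s-gonal.
s = 11: P(11, 156) = 108966 and P(11, 157) = 110371; 109561 is not s-gonal.
s = 12: P(12, 148) = 108928 and P(12, 149) = 110409; 109561 is not s-gonal.
Hits: s ∈ {4} → 1.

1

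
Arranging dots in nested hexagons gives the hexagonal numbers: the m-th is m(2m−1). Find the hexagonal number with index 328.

328·(2·328 − 1) = 328·655 = 214840.

214840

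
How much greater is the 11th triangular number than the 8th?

11·12/2 = 66 and 8·9/2 = 36.
Difference: 66 − 36 = 30.

30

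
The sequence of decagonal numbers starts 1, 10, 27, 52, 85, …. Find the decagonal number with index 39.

5967

The 39th decagonal number is n(4n−3) with n = 39.
39·(4·39 − 3) = 39·153 = 5967.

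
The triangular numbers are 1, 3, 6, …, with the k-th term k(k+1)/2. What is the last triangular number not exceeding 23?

21

Solve n(n+1)/2 ≤ 23 for integer n.
n = 6 gives 21 ≤ 23, while n = 7 gives 28 > 23; so the answer is 21.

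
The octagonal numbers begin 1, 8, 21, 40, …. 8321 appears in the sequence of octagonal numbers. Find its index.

53

Set n(3n−2) = 8321, giving 3n² − 2n − 8321 = 0.
The discriminant is 4 + 12·8321 = 99856, and √99856 = 316.
So n = (2 + 316) / 6 = 318/6 = 53.
Check: 53·(3·53 − 2) = 8321. ✓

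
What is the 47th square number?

The 47th square number is n² with n = 47.
47² = 2209.

2209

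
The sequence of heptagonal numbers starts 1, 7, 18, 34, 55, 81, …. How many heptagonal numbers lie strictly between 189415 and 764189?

The n-th heptagonal number is n(5n−3)/2.
Smallest index with value > 189415: n = 276 (giving 190026).
Largest index with value < 764189: n = 553 (giving 763693).
Indices 276 through 553: 278 terms.

278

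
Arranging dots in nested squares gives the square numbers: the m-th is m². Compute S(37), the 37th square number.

1369

The 37th square number is n² with n = 37.
37² = 1369.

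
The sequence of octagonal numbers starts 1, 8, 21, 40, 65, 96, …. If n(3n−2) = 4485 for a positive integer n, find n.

Set n(3n−2) = 4485, giving 3n² − 2n − 4485 = 0.
The discriminant is 4 + 12·4485 = 53824, and √53824 = 232.
So n = (2 + 232) / 6 = 234/6 = 39.

39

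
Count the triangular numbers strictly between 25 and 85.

6

The n-th triangular number is n(n+1)/2.
Smallest index with value > 25: n = 7 (giving 28).
Largest index with value < 85: n = 12 (giving 78).
Indices 7 through 12: 6 terms.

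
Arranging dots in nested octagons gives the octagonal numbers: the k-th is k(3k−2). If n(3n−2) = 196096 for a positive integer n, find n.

256

Set n(3n−2) = 196096, giving 3n² − 2n − 196096 = 0.
The discriminant is 4 + 12·196096 = 2353156, and √2353156 = 1534.
So n = (2 + 1534) / 6 = 1536/6 = 256.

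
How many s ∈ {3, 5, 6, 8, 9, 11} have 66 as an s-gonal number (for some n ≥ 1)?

s = 3: P(3, 11) = 66. ✓
s = 5: P(5, 6) = 51 and P(5, 7) = 70; 66 is not s-gonal.
s = 6: P(6, 6) = 66. ✓
s = 8: P(8, 5) = 65 and P(8, 6) = 96; 66 is not s-gonal.
s = 9: P(9, 4) = 46 and P(9, 5) = 75; 66 is not s-gonal.
s = 11: P(11, 4) = 58 and P(11, 5) = 95; 66 is not s-gonal.
Hits: s ∈ {3, 6} → 2.

2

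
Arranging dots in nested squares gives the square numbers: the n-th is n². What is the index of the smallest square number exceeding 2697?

Solve n² > 2697 for integer n.
The largest n with value ≤ 2697 is 51 (since 2601 ≤ 2697 < 2704), so the first above is n = 52, value 2704.

52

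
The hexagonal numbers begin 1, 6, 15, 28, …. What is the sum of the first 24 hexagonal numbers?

Σ i(2i−1) = 2Σi² − Σi over i = 1..24.
Σi = 300 and Σi² = 4900.
2·4900 − 1·300 = 9500.

9500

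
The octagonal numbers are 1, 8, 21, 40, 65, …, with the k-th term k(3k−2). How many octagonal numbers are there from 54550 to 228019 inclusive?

The n-th octagonal number is n(3n−2).
Smallest index with value ≥ 54550: n = 136 (giving 55216).
Largest index with value ≤ 228019: n = 276 (giving 227976).
Indices 136 through 276: 141 terms.

141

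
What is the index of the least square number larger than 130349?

362

Solve n² > 130349 for integer n.
The largest n with value ≤ 130349 is 361 (since 130321 ≤ 130349 < 131044), so the first above is n = 362, value 131044.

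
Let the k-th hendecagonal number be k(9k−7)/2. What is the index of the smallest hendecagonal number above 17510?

63

Solve n(9n−7)/2 > 17510 for integer n.
The largest n with value ≤ 17510 is 62 (since 17081 ≤ 17510 < 17640), so the first above is n = 63, value 17640.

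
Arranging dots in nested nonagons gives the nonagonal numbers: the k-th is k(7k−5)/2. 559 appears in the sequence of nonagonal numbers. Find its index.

Set n(7n−5)/2 = 559, giving 7n² − 5n − 1118 = 0.
The discriminant is 25 + 56·559 = 31329, and √31329 = 177.
So n = (5 + 177) / 14 = 182/14 = 13.

13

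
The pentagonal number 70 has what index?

7

Set n(3n−1)/2 = 70, giving 3n² − n − 140 = 0.
So n = (1 + 41) / 6 = 42/6 = 7.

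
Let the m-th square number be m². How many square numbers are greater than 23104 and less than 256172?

354

The n-th square number is n².
Smallest index with value > 23104: n = 153 (giving 23409).
Largest index with value < 256172: n = 506 (giving 256036).
Indices 153 through 506: 354 terms.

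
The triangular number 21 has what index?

6

Set n(n+1)/2 = 21, giving n² + n − 42 = 0.
So n = (-1 + 13) / 2 = 12/2 = 6.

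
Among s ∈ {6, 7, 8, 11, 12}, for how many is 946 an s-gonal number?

s = 6: P(6, 22) = 946. ✓
s = 7: P(7, 19) = 874 and P(7, 20) = 970; 946 is not s-gonal.
s = 8: P(8, 18) = 936 and P(8, 19) = 1045; 946 is not s-gonal.
s = 11: P(11, 14) = 833 and P(11, 15) = 960; 946 is not s-gonal.
s = 12: P(12, 14) = 924 and P(12, 15) = 1065; 946 is not s-gonal.
Hits: s ∈ {6} → 1.

1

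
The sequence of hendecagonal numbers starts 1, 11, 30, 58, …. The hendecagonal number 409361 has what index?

Set n(9n−7)/2 = 409361, giving 9n² − 7n − 818722 = 0.
The discriminant is 49 + 72·409361 = 29474041, and √29474041 = 5429.
So n = (7 + 5429) / 18 = 5436/18 = 302.
Check: 302·(9·302 − 7)/2 = 409361. ✓

302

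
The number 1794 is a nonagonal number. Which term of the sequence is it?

Set n(7n−5)/2 = 1794, giving 7n² − 5n − 3588 = 0.
The discriminant is 25 + 56·1794 = 100489, and √100489 = 317.
So n = (5 + 317) / 14 = 322/14 = 23.

23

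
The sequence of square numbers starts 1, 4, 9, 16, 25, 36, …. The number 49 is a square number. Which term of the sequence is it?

7

We need n² = 49, so n = √49 = 7.
Check: 7² = 49. ✓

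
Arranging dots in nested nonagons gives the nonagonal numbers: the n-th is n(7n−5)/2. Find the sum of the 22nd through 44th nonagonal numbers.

89309

Σ i(7i−5)/2 = (7Σi² − 5Σi) / 2 over i = 22..44.
Σi = 990 − 231 = 759 and Σi² = 29370 − 3311 = 26059.
(7·26059 − 5·759) / 2 = 178618/2 = 89309.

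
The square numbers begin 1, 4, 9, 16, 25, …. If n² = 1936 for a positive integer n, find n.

44

We need n² = 1936, so n = √1936 = 44.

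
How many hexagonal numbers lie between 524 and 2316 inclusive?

18

The n-th hexagonal number is n(2n−1).
Smallest index with value ≥ 524: n = 17 (giving 561).
Largest index with value ≤ 2316: n = 34 (giving 2278).
Indices 17 through 34: 18 terms.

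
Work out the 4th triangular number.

10

The 4th triangular number is n(n+1)/2 with n = 4.
4·5/2 = 20/2 = 10.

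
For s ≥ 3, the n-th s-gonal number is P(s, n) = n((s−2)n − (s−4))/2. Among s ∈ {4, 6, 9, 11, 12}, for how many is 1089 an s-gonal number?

s = 4: P(4, 33) = 1089. ✓
s = 6: P(6, 23) = 1035 and P(6, 24) = 1128; 1089 is not s-gonal.
s = 9: P(9, 18) = 1089. ✓
s = 11: P(11, 15) = 960 and P(11, 16) = 1096; 1089 is not s-gonal.
s = 12: P(12, 15) = 1065 and P(12, 16) = 1216; 1089 is not s-gonal.
Hits: s ∈ {4, 9} → 2.

2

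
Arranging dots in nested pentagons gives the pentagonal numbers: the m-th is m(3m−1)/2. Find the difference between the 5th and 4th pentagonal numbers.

13

Consecutive pentagonal numbers differ by 3n − 2: here 3·5 − 2 = 13.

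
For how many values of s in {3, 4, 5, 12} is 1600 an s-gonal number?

1

s = 3: P(3, 56) = 1596 and P(3, 57) = 1653; 1600 is not s-gonal.
s = 4: P(4, 40) = 1600. ✓
s = 5: P(5, 32) = 1520 and P(5, 33) = 1617; 1600 is not s-gonal.
s = 12: P(12, 18) = 1548 and P(12, 19) = 1729; 1600 is not s-gonal.
Hits: s ∈ {4} → 1.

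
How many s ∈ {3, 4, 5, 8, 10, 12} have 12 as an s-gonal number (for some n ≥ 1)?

s = 3: P(3, 4) = 10 and P(3, 5) = 15; 12 is not s-gonal.
s = 4: P(4, 3) = 9 and P(4, 4) = 16; 12 is not s-gonal.
s = 5: P(5, 3) = 12. ✓
s = 8: P(8, 2) = 8 and P(8, 3) = 21; 12 is not s-gonal.
s = 10: P(10, 2) = 10 and P(10, 3) = 27; 12 is not s-gonal.
s = 12: P(12, 2) = 12. ✓
Hits: s ∈ {5, 12} → 2.

2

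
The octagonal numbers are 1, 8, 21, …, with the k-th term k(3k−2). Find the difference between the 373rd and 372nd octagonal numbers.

2233

Consecutive octagonal numbers differ by 6n − 5: here 6·373 − 5 = 2233.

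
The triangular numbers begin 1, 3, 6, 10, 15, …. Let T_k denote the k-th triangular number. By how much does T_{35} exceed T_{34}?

35

Consecutive triangular numbers differ by n: T_{35} − T_{34} = 35.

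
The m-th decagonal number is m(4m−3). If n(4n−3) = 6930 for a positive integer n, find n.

Set n(4n−3) = 6930, giving 4n² − 3n − 6930 = 0.
The discriminant is 9 + 16·6930 = 110889, and √110889 = 333.
So n = (3 + 333) / 8 = 336/8 = 42.
Check: 42·(4·42 − 3) = 6930. ✓

42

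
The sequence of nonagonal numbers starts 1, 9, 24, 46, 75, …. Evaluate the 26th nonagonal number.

2301

The 26th nonagonal number is n(7n−5)/2 with n = 26.
26·(7·26 − 5)/2 = 26·177/2 = 2301.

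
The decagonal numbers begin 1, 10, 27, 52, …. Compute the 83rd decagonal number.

27307

The 83rd decagonal number is n(4n−3) with n = 83.
83·(4·83 − 3) = 83·329 = 27307.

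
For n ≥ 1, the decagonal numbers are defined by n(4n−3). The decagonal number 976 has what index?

16

Set n(4n−3) = 976, giving 4n² − 3n − 976 = 0.
The discriminant is 9 + 16·976 = 15625, and √15625 = 125.
So n = (3 + 125) / 8 = 128/8 = 16.
Check: 16·(4·16 − 3) = 976. ✓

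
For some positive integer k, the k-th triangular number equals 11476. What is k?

151

Set n(n+1)/2 = 11476, giving n² + n − 22952 = 0.
So n = (-1 + 303) / 2 = 302/2 = 151.
Check: 151·152/2 = 11476. ✓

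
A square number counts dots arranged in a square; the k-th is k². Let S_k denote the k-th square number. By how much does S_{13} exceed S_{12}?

n² − (n−1)² = 2n − 1, so 13² − 12² = 2·13 − 1 = 25.

25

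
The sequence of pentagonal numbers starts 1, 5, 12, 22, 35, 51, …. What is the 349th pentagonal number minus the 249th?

89650

349·(3·349 − 1)/2 = 182527 and 249·(3·249 − 1)/2 = 92877.
Difference: 182527 − 92877 = 89650.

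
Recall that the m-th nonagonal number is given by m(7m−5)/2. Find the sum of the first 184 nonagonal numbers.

Σ i(7i−5)/2 = (7Σi² − 5Σi) / 2 over i = 1..184.
Σi = 17020 and Σi² = 2093460.
(7·2093460 − 5·17020) / 2 = 14569120/2 = 7284560.

7284560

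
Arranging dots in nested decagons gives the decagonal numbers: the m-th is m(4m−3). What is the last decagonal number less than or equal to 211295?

210910

Solve n(4n−3) ≤ 211295 for integer n.
n = 230 gives 210910 ≤ 211295, while n = 231 gives 212751 > 211295; so the answer is 210910.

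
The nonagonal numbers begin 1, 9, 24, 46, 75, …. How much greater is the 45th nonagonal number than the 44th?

309

Consecutive nonagonal numbers differ by 7n − 6: here 7·45 − 6 = 309.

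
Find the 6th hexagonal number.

66

6·(2·6 − 1) = 6·11 = 66.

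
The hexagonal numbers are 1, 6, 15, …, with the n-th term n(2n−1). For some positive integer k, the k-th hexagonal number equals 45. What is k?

5

Set n(2n−1) = 45, giving 2n² − n − 45 = 0.
The discriminant is 1 + 8·45 = 361, and √361 = 19.
So n = (1 + 19) / 4 = 20/4 = 5.
Check: 5·(2·5 − 1) = 45. ✓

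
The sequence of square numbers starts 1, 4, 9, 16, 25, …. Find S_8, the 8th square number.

64

The 8th square number is n² with n = 8.
8² = 64.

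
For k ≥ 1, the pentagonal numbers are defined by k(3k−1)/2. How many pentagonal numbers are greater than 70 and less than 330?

7

The n-th pentagonal number is n(3n−1)/2.
Smallest index with value > 70: n = 8 (giving 92).
Largest index with value < 330: n = 14 (giving 287).
Indices 8 through 14: 7 terms.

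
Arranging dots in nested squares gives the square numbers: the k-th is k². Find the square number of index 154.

23716

154² = 23716.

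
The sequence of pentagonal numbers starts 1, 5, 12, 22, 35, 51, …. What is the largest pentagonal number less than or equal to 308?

287

Solve n(3n−1)/2 ≤ 308 for integer n.
n = 14 gives 287 ≤ 308, while n = 15 gives 330 > 308; so the answer is 287.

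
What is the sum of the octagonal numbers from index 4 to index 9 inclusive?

735

Σ i(3i−2) = 3Σi² − 2Σi over i = 4..9.
Σi = 45 − 6 = 39 and Σi² = 285 − 14 = 271.
3·271 − 2·39 = 735.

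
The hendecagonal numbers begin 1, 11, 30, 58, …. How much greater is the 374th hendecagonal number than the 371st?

10047

374·(9·374 − 7)/2 = 628133 and 371·(9·371 − 7)/2 = 618086.
Difference: 628133 − 618086 = 10047.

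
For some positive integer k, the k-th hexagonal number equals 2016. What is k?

Set n(2n−1) = 2016, giving 2n² − n − 2016 = 0.
The discriminant is 1 + 8·2016 = 16129, and √16129 = 127.
So n = (1 + 127) / 4 = 128/4 = 32.
Check: 32·(2·32 − 1) = 2016. ✓

32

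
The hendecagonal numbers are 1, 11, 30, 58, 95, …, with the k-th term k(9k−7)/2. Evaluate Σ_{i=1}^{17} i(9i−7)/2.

Σ i(9i−7)/2 = (9Σi² − 7Σi) / 2 over i = 1..17.
Σi = 153 and Σi² = 1785.
(9·1785 − 7·153) / 2 = 14994/2 = 7497.

7497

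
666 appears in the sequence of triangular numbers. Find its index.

Set n(n+1)/2 = 666, giving n² + n − 1332 = 0.
The discriminant is 1 + 8·666 = 5329, and √5329 = 73.
So n = (-1 + 73) / 2 = 72/2 = 36.
Check: 36·37/2 = 666. ✓

36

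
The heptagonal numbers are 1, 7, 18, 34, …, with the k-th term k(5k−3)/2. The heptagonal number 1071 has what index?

Set n(5n−3)/2 = 1071, giving 5n² − 3n − 2142 = 0.
So n = (3 + 207) / 10 = 210/10 = 21.

21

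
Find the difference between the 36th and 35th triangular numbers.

36

Consecutive triangular numbers differ by n: T_{36} − T_{35} = 36.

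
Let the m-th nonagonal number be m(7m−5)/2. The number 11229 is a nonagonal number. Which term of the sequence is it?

Set n(7n−5)/2 = 11229, giving 7n² − 5n − 22458 = 0.
So n = (5 + 793) / 14 = 798/14 = 57.

57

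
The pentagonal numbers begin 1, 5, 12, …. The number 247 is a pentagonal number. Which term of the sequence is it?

13

Set n(3n−1)/2 = 247, giving 3n² − n − 494 = 0.
The discriminant is 1 + 24·247 = 5929, and √5929 = 77.
So n = (1 + 77) / 6 = 78/6 = 13.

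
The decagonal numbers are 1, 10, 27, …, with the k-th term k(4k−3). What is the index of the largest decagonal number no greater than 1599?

20

Solve n(4n−3) ≤ 1599 for integer n.
n = 20 gives 1540 ≤ 1599, while n = 21 gives 1701 > 1599; so the answer is index 20.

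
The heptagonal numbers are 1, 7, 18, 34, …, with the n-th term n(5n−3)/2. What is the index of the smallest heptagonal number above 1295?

Solve n(5n−3)/2 > 1295 for integer n.
The largest n with value ≤ 1295 is 23 (since 1288 ≤ 1295 < 1404), so the first above is n = 24, value 1404.

24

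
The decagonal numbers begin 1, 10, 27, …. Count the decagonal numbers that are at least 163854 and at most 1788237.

467

The n-th decagonal number is n(4n−3).
Smallest index with value ≥ 163854: n = 203 (giving 164227).
Largest index with value ≤ 1788237: n = 669 (giving 1788237).
Indices 203 through 669: 467 terms.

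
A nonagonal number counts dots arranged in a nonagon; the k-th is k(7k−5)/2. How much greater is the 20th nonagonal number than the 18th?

20·(7·20 − 5)/2 = 1350 and 18·(7·18 − 5)/2 = 1089.
Difference: 1350 − 1089 = 261.

261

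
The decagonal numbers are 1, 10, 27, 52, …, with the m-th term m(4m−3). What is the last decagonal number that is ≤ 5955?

5662

Solve n(4n−3) ≤ 5955 for integer n.
n = 38 gives 5662 ≤ 5955, while n = 39 gives 5967 > 5955; so the answer is 5662.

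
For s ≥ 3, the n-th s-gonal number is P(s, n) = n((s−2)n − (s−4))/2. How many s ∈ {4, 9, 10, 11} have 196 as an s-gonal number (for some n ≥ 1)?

2

s = 4: P(4, 14) = 196. ✓
s = 9: P(9, 7) = 154 and P(9, 8) = 204; 196 is not s-gonal.
s = 10: P(10, 7) = 175 and P(10, 8) = 232; 196 is not s-gonal.
s = 11: P(11, 7) = 196. ✓
Hits: s ∈ {4, 11} → 2.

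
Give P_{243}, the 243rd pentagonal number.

88452

The 243rd pentagonal number is n(3n−1)/2 with n = 243.
243·(3·243 − 1)/2 = 243·728/2 = 243·364 = 88452.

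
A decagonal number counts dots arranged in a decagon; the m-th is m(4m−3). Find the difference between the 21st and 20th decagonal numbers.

Consecutive decagonal numbers differ by 8n − 7: here 8·21 − 7 = 161.

161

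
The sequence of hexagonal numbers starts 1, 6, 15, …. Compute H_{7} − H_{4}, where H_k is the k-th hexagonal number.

63

7·(2·7 − 1) = 91 and 4·(2·4 − 1) = 28.
Difference: 91 − 28 = 63.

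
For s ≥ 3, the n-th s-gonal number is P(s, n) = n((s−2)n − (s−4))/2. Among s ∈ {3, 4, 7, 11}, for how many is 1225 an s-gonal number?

2

s = 3: P(3, 49) = 1225. ✓
s = 4: P(4, 35) = 1225. ✓
s = 7: P(7, 22) = 1177 and P(7, 23) = 1288; 1225 is not s-gonal.
s = 11: P(11, 16) = 1096 and P(11, 17) = 1241; 1225 is not s-gonal.
Hits: s ∈ {3, 4} → 2.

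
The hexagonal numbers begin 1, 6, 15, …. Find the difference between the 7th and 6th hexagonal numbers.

Consecutive hexagonal numbers differ by 4n − 3: here 4·7 − 3 = 25.

25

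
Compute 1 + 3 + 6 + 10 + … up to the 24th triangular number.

Σ i(i+1)/2 = (Σi² + Σi) / 2 over i = 1..24.
Σi = 300 and Σi² = 4900.
(1·4900 + 1·300) / 2 = 5200/2 = 2600.

2600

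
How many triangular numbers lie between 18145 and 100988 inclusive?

The n-th triangular number is n(n+1)/2.
Smallest index with value ≥ 18145: n = 190 (giving 18145).
Largest index with value ≤ 100988: n = 448 (giving 100576).
Indices 190 through 448: 259 terms.

259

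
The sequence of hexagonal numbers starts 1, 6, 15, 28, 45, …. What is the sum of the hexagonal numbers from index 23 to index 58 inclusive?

124410

Σ i(2i−1) = 2Σi² − Σi over i = 23..58.
Σi = 1711 − 253 = 1458 and Σi² = 66729 − 3795 = 62934.
2·62934 − 1·1458 = 124410.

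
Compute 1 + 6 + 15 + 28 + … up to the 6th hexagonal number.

Σ i(2i−1) = 2Σi² − Σi over i = 1..6.
Σi = 21 and Σi² = 91.
2·91 − 1·21 = 161.

161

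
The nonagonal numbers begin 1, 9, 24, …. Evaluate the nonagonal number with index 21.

1491

The 21st nonagonal number is n(7n−5)/2 with n = 21.
21·(7·21 − 5)/2 = 21·142/2 = 21·71 = 1491.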